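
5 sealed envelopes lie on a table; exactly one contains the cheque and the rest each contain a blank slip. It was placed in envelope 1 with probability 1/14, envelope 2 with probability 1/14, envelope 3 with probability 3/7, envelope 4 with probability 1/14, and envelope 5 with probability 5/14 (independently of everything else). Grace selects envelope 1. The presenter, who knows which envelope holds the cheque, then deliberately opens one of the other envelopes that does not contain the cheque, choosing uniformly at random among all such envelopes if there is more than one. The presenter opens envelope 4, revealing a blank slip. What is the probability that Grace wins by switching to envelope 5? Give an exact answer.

20/51

Condition on the true location of the cheque.
If it is in envelope 1 (prior 1/14): the presenter has 4 equally likely choices, so probability 1/4; weight (1/14)·(1/4) = 1/56.
If it is in envelope 2 (prior 1/14): the presenter has 3 equally likely choices, so probability 1/3; weight (1/14)·(1/3) = 1/42.
If it is in envelope 3 (prior 3/7): the presenter has 3 equally likely choices, so probability 1/3; weight (3/7)·(1/3) = 1/7.
If it is in envelope 4 (prior 1/14): the presenter opened envelope 4, so this case is ruled out; weight (1/14)·0 = 0.
If it is in envelope 5 (prior 5/14): the presenter has 3 equally likely choices, so probability 1/3; weight (5/14)·(1/3) = 5/42.
The weights sum to 17/56.
So P(the cheque in envelope 5 | the presenter opened envelope 4) = (5/42) / (17/56) = 20/51.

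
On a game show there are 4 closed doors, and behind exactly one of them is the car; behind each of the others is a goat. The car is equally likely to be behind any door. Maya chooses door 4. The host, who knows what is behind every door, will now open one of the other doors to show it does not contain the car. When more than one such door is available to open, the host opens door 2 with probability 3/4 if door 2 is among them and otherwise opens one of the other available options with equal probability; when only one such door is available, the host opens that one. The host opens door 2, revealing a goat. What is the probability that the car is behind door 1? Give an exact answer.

1/3

Consider each possible location of the car in turn.
If it is behind any of doors 1, 3, and 4 (prior 1/4 each): door 2 is available, opened with probability 3/4; weight (1/4)·(3/4) = 3/16 each.
If it is behind door 2 (prior 1/4): the host opened door 2, so this case is ruled out; weight (1/4)·0 = 0.
The weights sum to 9/16.
So P(the car behind door 1 | the host opened door 2) = (3/16) / (9/16) = 1/3.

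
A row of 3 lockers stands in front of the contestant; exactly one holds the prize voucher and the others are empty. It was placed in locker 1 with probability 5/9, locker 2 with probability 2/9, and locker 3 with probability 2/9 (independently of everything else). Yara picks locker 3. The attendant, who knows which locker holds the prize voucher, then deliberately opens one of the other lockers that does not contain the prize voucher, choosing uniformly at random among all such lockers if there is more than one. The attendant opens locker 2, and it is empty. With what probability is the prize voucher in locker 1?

Apply Bayes' rule, conditioning on where the prize voucher actually is.
If it is in locker 1 (prior 5/9): the attendant has no choice, probability 1; weight (5/9)·1 = 5/9.
If it is in locker 2 (prior 2/9): the attendant opened locker 2, so this case is ruled out; weight (2/9)·0 = 0.
If it is in locker 3 (prior 2/9): the attendant has 2 equally likely choices, so probability 1/2; weight (2/9)·(1/2) = 1/9.
The weights sum to 2/3.
So P(the prize voucher in locker 1 | the attendant opened locker 2) = (5/9) / (2/3) = 5/6.

5/6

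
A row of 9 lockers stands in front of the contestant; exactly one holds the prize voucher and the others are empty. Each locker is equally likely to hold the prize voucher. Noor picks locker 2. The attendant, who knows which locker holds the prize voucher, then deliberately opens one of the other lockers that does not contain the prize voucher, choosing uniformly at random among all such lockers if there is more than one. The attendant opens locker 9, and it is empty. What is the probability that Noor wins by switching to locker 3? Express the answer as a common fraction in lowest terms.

8/63

Condition on the true location of the prize voucher.
If it is in any of lockers 1, 3, 4, 5, 6, 7, and 8 (prior 1/9 each): the attendant has 7 equally likely choices, so probability 1/7; weight (1/9)·(1/7) = 1/63 each.
If it is in locker 2 (prior 1/9): the attendant has 8 equally likely choices, so probability 1/8; weight (1/9)·(1/8) = 1/72.
If it is in locker 9 (prior 1/9): the attendant opened locker 9, so this case is ruled out; weight (1/9)·0 = 0.
The weights sum to 1/8.
So P(the prize voucher in locker 3 | the attendant opened locker 9) = (1/63) / (1/8) = 8/63.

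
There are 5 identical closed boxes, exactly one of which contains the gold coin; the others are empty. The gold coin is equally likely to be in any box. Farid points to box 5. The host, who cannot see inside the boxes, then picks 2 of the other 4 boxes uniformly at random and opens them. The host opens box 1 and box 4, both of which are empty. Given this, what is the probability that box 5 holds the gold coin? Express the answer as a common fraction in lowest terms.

Apply Bayes' rule, conditioning on where the gold coin actually is.
If it is in either of boxes 1 and 4 (prior 1/5 each): that box was opened and seen not to hold the prize — ruled out; weight (1/5)·0 = 0 each.
If it is in any of boxes 2, 3, and 5 (prior 1/5 each): the host picks exactly this set with probability 1/6 regardless, and none is the prize; weight (1/5)·(1/6) = 1/30 each.
The weights sum to 1/10.
So P(the gold coin in box 5 | the host opened box 1 and box 4) = (1/30) / (1/10) = 1/3.

1/3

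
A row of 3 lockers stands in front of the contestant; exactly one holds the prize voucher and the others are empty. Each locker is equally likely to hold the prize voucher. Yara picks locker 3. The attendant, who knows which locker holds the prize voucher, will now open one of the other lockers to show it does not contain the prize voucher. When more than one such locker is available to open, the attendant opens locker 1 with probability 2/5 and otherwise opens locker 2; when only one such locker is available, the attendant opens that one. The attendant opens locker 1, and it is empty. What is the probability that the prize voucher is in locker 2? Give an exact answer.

Condition on the true location of the prize voucher.
If it is in locker 1 (prior 1/3): the attendant opened locker 1, so this case is ruled out; weight (1/3)·0 = 0.
If it is in locker 2 (prior 1/3): only locker 1 is available, probability 1; weight (1/3)·1 = 1/3.
If it is in locker 3 (prior 1/3): locker 1 is available, opened with probability 2/5; weight (1/3)·(2/5) = 2/15.
The weights sum to 7/15.
So P(the prize voucher in locker 2 | the attendant opened locker 1) = (1/3) / (7/15) = 5/7.

5/7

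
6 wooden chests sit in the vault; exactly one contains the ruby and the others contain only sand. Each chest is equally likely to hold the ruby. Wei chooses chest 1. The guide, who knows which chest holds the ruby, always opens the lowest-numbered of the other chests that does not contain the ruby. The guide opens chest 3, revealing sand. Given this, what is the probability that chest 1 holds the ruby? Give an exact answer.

0

Consider each possible location of the ruby in turn.
If it is in any of chests 1, 4, 5, and 6 (prior 1/6 each): the guide would have opened chest 2 instead, probability 0; weight (1/6)·0 = 0 each.
If it is in chest 2 (prior 1/6): chest 3 is the lowest-numbered option available, probability 1; weight (1/6)·1 = 1/6.
If it is in chest 3 (prior 1/6): the guide opened chest 3, so this case is ruled out; weight (1/6)·0 = 0.
The weights sum to 1/6.
So P(the ruby in chest 1 | the guide opened chest 3) = 0 / (1/6) = 0.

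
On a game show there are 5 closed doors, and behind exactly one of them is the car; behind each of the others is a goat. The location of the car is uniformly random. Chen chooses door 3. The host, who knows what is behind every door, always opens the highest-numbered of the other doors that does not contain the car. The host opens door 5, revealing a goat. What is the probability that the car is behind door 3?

1/4

Apply Bayes' rule, conditioning on where the car actually is.
If it is behind any of doors 1, 2, 3, and 4 (prior 1/5 each): door 5 is the highest-numbered option available, probability 1; weight (1/5)·1 = 1/5 each.
If it is behind door 5 (prior 1/5): the host opened door 5, so this case is ruled out; weight (1/5)·0 = 0.
The weights sum to 4/5.
So P(the car behind door 3 | the host opened door 5) = (1/5) / (4/5) = 1/4.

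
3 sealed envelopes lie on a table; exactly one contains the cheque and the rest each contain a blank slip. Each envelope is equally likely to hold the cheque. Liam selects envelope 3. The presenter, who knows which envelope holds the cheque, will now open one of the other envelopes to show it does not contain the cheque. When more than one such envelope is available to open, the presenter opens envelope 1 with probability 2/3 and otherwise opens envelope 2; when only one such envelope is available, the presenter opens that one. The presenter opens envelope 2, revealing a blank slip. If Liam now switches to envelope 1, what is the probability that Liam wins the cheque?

3/4

Condition on the true location of the cheque.
If it is in envelope 1 (prior 1/3): only envelope 2 is available, probability 1; weight (1/3)·1 = 1/3.
If it is in envelope 2 (prior 1/3): the presenter opened envelope 2, so this case is ruled out; weight (1/3)·0 = 0.
If it is in envelope 3 (prior 1/3): envelope 1 is available but not opened, probability 1/3; weight (1/3)·(1/3) = 1/9.
The weights sum to 4/9.
So P(the cheque in envelope 1 | the presenter opened envelope 2) = (1/3) / (4/9) = 3/4.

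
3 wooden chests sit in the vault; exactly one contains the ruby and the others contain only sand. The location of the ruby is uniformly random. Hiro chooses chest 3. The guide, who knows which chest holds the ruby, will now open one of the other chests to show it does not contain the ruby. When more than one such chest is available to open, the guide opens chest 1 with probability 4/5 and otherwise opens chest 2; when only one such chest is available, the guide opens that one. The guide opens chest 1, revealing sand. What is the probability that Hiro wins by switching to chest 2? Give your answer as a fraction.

Condition on the true location of the ruby.
If it is in chest 1 (prior 1/3): the guide opened chest 1, so this case is ruled out; weight (1/3)·0 = 0.
If it is in chest 2 (prior 1/3): only chest 1 is available, probability 1; weight (1/3)·1 = 1/3.
If it is in chest 3 (prior 1/3): chest 1 is available, opened with probability 4/5; weight (1/3)·(4/5) = 4/15.
The weights sum to 3/5.
So P(the ruby in chest 2 | the guide opened chest 1) = (1/3) / (3/5) = 5/9.

5/9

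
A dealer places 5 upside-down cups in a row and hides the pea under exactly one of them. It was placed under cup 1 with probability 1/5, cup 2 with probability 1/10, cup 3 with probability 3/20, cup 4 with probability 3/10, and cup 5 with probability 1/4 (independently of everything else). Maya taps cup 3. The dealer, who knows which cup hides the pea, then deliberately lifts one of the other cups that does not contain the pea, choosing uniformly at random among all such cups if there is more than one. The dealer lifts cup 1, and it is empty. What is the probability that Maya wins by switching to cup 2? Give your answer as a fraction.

Condition on the true location of the pea.
If it is under cup 1 (prior 1/5): the dealer opened cup 1, so this case is ruled out; weight (1/5)·0 = 0.
If it is under cup 2 (prior 1/10): the dealer has 3 equally likely choices, so probability 1/3; weight (1/10)·(1/3) = 1/30.
If it is under cup 3 (prior 3/20): the dealer has 4 equally likely choices, so probability 1/4; weight (3/20)·(1/4) = 3/80.
If it is under cup 4 (prior 3/10): the dealer has 3 equally likely choices, so probability 1/3; weight (3/10)·(1/3) = 1/10.
If it is under cup 5 (prior 1/4): the dealer has 3 equally likely choices, so probability 1/3; weight (1/4)·(1/3) = 1/12.
The weights sum to 61/240.
So P(the pea under cup 2 | the dealer opened cup 1) = (1/30) / (61/240) = 8/61.

8/61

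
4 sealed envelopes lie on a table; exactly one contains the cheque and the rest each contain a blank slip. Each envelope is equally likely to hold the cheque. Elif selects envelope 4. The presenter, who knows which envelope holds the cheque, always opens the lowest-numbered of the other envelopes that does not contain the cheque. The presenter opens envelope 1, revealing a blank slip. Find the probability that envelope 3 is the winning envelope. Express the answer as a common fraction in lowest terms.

1/3

Consider each possible location of the cheque in turn.
If it is in envelope 1 (prior 1/4): the presenter opened envelope 1, so this case is ruled out; weight (1/4)·0 = 0.
If it is in any of envelopes 2, 3, and 4 (prior 1/4 each): envelope 1 is the lowest-numbered option available, probability 1; weight (1/4)·1 = 1/4 each.
The weights sum to 3/4.
So P(the cheque in envelope 3 | the presenter opened envelope 1) = (1/4) / (3/4) = 1/3.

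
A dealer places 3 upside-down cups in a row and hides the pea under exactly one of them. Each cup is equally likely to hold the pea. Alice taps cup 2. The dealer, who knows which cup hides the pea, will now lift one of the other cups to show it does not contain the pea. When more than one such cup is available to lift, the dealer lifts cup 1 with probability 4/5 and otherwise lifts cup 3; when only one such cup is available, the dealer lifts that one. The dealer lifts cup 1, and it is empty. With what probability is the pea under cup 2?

4/9

Apply Bayes' rule, conditioning on where the pea actually is.
If it is under cup 1 (prior 1/3): the dealer opened cup 1, so this case is ruled out; weight (1/3)·0 = 0.
If it is under cup 2 (prior 1/3): cup 1 is available, opened with probability 4/5; weight (1/3)·(4/5) = 4/15.
If it is under cup 3 (prior 1/3): only cup 1 is available, probability 1; weight (1/3)·1 = 1/3.
The weights sum to 3/5.
So P(the pea under cup 2 | the dealer opened cup 1) = (4/15) / (3/5) = 4/9.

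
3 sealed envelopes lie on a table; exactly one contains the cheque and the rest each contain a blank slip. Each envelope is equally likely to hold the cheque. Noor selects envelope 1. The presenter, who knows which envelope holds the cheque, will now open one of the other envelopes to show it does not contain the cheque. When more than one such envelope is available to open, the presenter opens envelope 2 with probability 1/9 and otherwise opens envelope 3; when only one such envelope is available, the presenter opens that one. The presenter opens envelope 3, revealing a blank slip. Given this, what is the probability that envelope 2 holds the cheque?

Consider each possible location of the cheque in turn.
If it is in envelope 1 (prior 1/3): envelope 2 is available but not opened, probability 8/9; weight (1/3)·(8/9) = 8/27.
If it is in envelope 2 (prior 1/3): only envelope 3 is available, probability 1; weight (1/3)·1 = 1/3.
If it is in envelope 3 (prior 1/3): the presenter opened envelope 3, so this case is ruled out; weight (1/3)·0 = 0.
The weights sum to 17/27.
So P(the cheque in envelope 2 | the presenter opened envelope 3) = (1/3) / (17/27) = 9/17.

9/17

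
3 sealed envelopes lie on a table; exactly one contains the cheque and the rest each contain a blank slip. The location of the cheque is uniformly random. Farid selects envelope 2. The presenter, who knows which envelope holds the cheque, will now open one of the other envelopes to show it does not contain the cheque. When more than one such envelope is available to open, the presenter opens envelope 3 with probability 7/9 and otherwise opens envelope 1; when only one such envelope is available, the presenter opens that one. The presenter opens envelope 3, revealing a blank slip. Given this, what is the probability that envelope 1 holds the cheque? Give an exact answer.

Consider each possible location of the cheque in turn.
If it is in envelope 1 (prior 1/3): only envelope 3 is available, probability 1; weight (1/3)·1 = 1/3.
If it is in envelope 2 (prior 1/3): envelope 3 is available, opened with probability 7/9; weight (1/3)·(7/9) = 7/27.
If it is in envelope 3 (prior 1/3): the presenter opened envelope 3, so this case is ruled out; weight (1/3)·0 = 0.
The weights sum to 16/27.
So P(the cheque in envelope 1 | the presenter opened envelope 3) = (1/3) / (16/27) = 9/16.

9/16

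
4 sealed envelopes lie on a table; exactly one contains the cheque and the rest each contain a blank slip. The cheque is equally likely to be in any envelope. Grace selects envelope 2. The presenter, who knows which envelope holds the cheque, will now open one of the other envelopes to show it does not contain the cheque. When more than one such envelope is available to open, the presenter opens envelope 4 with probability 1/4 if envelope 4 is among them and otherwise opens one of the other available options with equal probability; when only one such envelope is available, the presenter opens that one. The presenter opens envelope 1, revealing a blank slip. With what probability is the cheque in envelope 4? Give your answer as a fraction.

4/13

Consider each possible location of the cheque in turn.
If it is in envelope 1 (prior 1/4): the presenter opened envelope 1, so this case is ruled out; weight (1/4)·0 = 0.
If it is in envelope 2 (prior 1/4): envelope 4 is available but not opened; envelope 1 gets probability (1 − 1/4)/2 = 3/8; weight (1/4)·(3/8) = 3/32.
If it is in envelope 3 (prior 1/4): envelope 4 is available but not opened, probability 3/4; weight (1/4)·(3/4) = 3/16.
If it is in envelope 4 (prior 1/4): envelope 4 holds the prize so is unavailable; the presenter chooses uniformly among the 2 others, probability 1/2; weight (1/4)·(1/2) = 1/8.
The weights sum to 13/32.
So P(the cheque in envelope 4 | the presenter opened envelope 1) = (1/8) / (13/32) = 4/13.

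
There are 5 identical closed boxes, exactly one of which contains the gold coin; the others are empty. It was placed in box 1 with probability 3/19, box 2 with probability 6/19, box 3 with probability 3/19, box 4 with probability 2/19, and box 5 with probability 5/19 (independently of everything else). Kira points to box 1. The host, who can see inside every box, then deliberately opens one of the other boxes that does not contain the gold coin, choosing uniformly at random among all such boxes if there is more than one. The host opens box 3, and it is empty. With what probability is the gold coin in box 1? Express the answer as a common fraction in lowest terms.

Consider each possible location of the gold coin in turn.
If it is in box 1 (prior 3/19): the host has 4 equally likely choices, so probability 1/4; weight (3/19)·(1/4) = 3/76.
If it is in box 2 (prior 6/19): the host has 3 equally likely choices, so probability 1/3; weight (6/19)·(1/3) = 2/19.
If it is in box 3 (prior 3/19): the host opened box 3, so this case is ruled out; weight (3/19)·0 = 0.
If it is in box 4 (prior 2/19): the host has 3 equally likely choices, so probability 1/3; weight (2/19)·(1/3) = 2/57.
If it is in box 5 (prior 5/19): the host has 3 equally likely choices, so probability 1/3; weight (5/19)·(1/3) = 5/57.
The weights sum to 61/228.
So P(the gold coin in box 1 | the host opened box 3) = (3/76) / (61/228) = 9/61.

9/61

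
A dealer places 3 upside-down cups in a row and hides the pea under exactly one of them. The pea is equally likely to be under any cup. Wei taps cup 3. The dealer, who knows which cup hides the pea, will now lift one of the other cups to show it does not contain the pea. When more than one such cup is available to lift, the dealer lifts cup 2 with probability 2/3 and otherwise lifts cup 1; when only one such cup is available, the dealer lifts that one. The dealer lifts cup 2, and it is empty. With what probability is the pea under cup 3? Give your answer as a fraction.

Apply Bayes' rule, conditioning on where the pea actually is.
If it is under cup 1 (prior 1/3): only cup 2 is available, probability 1; weight (1/3)·1 = 1/3.
If it is under cup 2 (prior 1/3): the dealer opened cup 2, so this case is ruled out; weight (1/3)·0 = 0.
If it is under cup 3 (prior 1/3): cup 2 is available, opened with probability 2/3; weight (1/3)·(2/3) = 2/9.
The weights sum to 5/9.
So P(the pea under cup 3 | the dealer opened cup 2) = (2/9) / (5/9) = 2/5.

2/5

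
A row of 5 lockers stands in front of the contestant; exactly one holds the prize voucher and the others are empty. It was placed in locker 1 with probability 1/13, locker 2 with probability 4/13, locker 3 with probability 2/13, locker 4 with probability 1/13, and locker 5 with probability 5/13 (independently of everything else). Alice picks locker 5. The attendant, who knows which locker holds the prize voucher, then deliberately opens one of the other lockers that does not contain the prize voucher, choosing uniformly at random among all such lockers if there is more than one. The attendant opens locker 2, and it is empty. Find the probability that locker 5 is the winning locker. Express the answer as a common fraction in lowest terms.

Consider each possible location of the prize voucher in turn.
If it is in either of lockers 1 and 4 (prior 1/13 each): the attendant has 3 equally likely choices, so probability 1/3; weight (1/13)·(1/3) = 1/39 each.
If it is in locker 2 (prior 4/13): the attendant opened locker 2, so this case is ruled out; weight (4/13)·0 = 0.
If it is in locker 3 (prior 2/13): the attendant has 3 equally likely choices, so probability 1/3; weight (2/13)·(1/3) = 2/39.
If it is in locker 5 (prior 5/13): the attendant has 4 equally likely choices, so probability 1/4; weight (5/13)·(1/4) = 5/52.
The weights sum to 31/156.
So P(the prize voucher in locker 5 | the attendant opened locker 2) = (5/52) / (31/156) = 15/31.

15/31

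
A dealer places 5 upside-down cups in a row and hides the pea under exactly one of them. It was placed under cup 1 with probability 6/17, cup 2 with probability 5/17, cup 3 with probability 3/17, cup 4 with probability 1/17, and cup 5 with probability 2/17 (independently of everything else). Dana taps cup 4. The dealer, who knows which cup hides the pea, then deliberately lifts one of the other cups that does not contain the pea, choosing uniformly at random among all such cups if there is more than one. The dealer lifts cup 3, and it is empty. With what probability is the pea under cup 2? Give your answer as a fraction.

4/11

Consider each possible location of the pea in turn.
If it is under cup 1 (prior 6/17): the dealer has 3 equally likely choices, so probability 1/3; weight (6/17)·(1/3) = 2/17.
If it is under cup 2 (prior 5/17): the dealer has 3 equally likely choices, so probability 1/3; weight (5/17)·(1/3) = 5/51.
If it is under cup 3 (prior 3/17): the dealer opened cup 3, so this case is ruled out; weight (3/17)·0 = 0.
If it is under cup 4 (prior 1/17): the dealer has 4 equally likely choices, so probability 1/4; weight (1/17)·(1/4) = 1/68.
If it is under cup 5 (prior 2/17): the dealer has 3 equally likely choices, so probability 1/3; weight (2/17)·(1/3) = 2/51.
The weights sum to 55/204.
So P(the pea under cup 2 | the dealer opened cup 3) = (5/51) / (55/204) = 4/11.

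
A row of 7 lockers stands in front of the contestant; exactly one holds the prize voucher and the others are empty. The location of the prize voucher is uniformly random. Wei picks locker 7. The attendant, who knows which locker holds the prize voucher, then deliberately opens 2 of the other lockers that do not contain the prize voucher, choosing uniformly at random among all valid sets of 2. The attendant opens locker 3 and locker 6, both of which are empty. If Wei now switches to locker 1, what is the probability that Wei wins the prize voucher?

Consider each possible location of the prize voucher in turn.
If it is in any of lockers 1, 2, 4, and 5 (prior 1/7 each): the attendant has 10 equally likely choices, so probability 1/10; weight (1/7)·(1/10) = 1/70 each.
If it is in either of lockers 3 and 6 (prior 1/7 each): that locker was opened and seen not to hold the prize — ruled out; weight (1/7)·0 = 0 each.
If it is in locker 7 (prior 1/7): the attendant has 15 equally likely choices, so probability 1/15; weight (1/7)·(1/15) = 1/105.
The weights sum to 1/15.
So P(the prize voucher in locker 1 | the attendant opened locker 3 and locker 6) = (1/70) / (1/15) = 3/14.

3/14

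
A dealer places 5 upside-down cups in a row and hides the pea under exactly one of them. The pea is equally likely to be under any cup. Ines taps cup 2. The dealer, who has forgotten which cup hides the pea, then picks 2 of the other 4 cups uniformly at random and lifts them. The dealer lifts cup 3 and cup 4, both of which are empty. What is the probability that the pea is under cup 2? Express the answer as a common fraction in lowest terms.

1/3

Apply Bayes' rule, conditioning on where the pea actually is.
If it is under any of cups 1, 2, and 5 (prior 1/5 each): the dealer picks exactly this set with probability 1/6 regardless, and none is the prize; weight (1/5)·(1/6) = 1/30 each.
If it is under either of cups 3 and 4 (prior 1/5 each): that cup was opened and seen not to hold the prize — ruled out; weight (1/5)·0 = 0 each.
The weights sum to 1/10.
So P(the pea under cup 2 | the dealer opened cup 3 and cup 4) = (1/30) / (1/10) = 1/3.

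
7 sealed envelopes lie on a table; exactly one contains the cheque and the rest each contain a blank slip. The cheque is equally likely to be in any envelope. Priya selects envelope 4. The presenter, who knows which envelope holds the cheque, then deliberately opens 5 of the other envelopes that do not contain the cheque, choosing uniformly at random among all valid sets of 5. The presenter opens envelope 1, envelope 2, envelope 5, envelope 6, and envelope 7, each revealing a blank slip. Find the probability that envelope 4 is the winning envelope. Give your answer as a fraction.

1/7

Consider each possible location of the cheque in turn.
If it is in any of envelopes 1, 2, 5, 6, and 7 (prior 1/7 each): that envelope was opened and seen not to hold the prize — ruled out; weight (1/7)·0 = 0 each.
If it is in envelope 3 (prior 1/7): the presenter has no choice, probability 1; weight (1/7)·1 = 1/7.
If it is in envelope 4 (prior 1/7): the presenter has 6 equally likely choices, so probability 1/6; weight (1/7)·(1/6) = 1/42.
The weights sum to 1/6.
So P(the cheque in envelope 4 | the presenter opened envelope 1, envelope 2, envelope 5, envelope 6, and envelope 7) = (1/42) / (1/6) = 1/7.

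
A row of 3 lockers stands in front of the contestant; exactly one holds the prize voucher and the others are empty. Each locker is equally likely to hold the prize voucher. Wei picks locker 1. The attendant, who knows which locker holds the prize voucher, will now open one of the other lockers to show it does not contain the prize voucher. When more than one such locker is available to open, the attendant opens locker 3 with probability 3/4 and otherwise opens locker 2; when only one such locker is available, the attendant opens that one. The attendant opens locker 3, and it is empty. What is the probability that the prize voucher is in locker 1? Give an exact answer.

3/7

Consider each possible location of the prize voucher in turn.
If it is in locker 1 (prior 1/3): locker 3 is available, opened with probability 3/4; weight (1/3)·(3/4) = 1/4.
If it is in locker 2 (prior 1/3): only locker 3 is available, probability 1; weight (1/3)·1 = 1/3.
If it is in locker 3 (prior 1/3): the attendant opened locker 3, so this case is ruled out; weight (1/3)·0 = 0.
The weights sum to 7/12.
So P(the prize voucher in locker 1 | the attendant opened locker 3) = (1/4) / (7/12) = 3/7.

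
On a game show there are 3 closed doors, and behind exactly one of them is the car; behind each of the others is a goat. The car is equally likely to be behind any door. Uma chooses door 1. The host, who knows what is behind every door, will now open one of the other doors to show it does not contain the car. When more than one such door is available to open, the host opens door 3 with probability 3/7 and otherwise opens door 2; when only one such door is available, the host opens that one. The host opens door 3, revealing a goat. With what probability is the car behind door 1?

3/10

Condition on the true location of the car.
If it is behind door 1 (prior 1/3): door 3 is available, opened with probability 3/7; weight (1/3)·(3/7) = 1/7.
If it is behind door 2 (prior 1/3): only door 3 is available, probability 1; weight (1/3)·1 = 1/3.
If it is behind door 3 (prior 1/3): the host opened door 3, so this case is ruled out; weight (1/3)·0 = 0.
The weights sum to 10/21.
So P(the car behind door 1 | the host opened door 3) = (1/7) / (10/21) = 3/10.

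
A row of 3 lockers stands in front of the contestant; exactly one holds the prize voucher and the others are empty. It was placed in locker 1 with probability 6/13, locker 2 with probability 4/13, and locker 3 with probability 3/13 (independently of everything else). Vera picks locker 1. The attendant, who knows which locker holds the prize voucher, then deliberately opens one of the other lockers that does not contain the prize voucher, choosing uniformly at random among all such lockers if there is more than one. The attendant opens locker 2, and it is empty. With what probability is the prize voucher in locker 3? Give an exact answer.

Apply Bayes' rule, conditioning on where the prize voucher actually is.
If it is in locker 1 (prior 6/13): the attendant has 2 equally likely choices, so probability 1/2; weight (6/13)·(1/2) = 3/13.
If it is in locker 2 (prior 4/13): the attendant opened locker 2, so this case is ruled out; weight (4/13)·0 = 0.
If it is in locker 3 (prior 3/13): the attendant has no choice, probability 1; weight (3/13)·1 = 3/13.
The weights sum to 6/13.
So P(the prize voucher in locker 3 | the attendant opened locker 2) = (3/13) / (6/13) = 1/2.

1/2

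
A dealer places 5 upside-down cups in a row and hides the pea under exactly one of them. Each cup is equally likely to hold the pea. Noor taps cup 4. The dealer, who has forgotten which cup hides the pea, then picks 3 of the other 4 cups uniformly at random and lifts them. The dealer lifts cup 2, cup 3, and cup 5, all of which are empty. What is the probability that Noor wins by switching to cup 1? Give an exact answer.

1/2

Condition on the true location of the pea.
If it is under either of cups 1 and 4 (prior 1/5 each): the dealer picks exactly this set with probability 1/4 regardless, and none is the prize; weight (1/5)·(1/4) = 1/20 each.
If it is under any of cups 2, 3, and 5 (prior 1/5 each): that cup was opened and seen not to hold the prize — ruled out; weight (1/5)·0 = 0 each.
The weights sum to 1/10.
So P(the pea under cup 1 | the dealer opened cup 2, cup 3, and cup 5) = (1/20) / (1/10) = 1/2.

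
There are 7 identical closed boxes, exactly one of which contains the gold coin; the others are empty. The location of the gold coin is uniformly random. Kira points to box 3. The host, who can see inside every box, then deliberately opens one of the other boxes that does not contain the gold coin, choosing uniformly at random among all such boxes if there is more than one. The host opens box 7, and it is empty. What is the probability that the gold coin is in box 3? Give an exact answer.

1/7

Consider each possible location of the gold coin in turn.
If it is in any of boxes 1, 2, 4, 5, and 6 (prior 1/7 each): the host has 5 equally likely choices, so probability 1/5; weight (1/7)·(1/5) = 1/35 each.
If it is in box 3 (prior 1/7): the host has 6 equally likely choices, so probability 1/6; weight (1/7)·(1/6) = 1/42.
If it is in box 7 (prior 1/7): the host opened box 7, so this case is ruled out; weight (1/7)·0 = 0.
The weights sum to 1/6.
So P(the gold coin in box 3 | the host opened box 7) = (1/42) / (1/6) = 1/7.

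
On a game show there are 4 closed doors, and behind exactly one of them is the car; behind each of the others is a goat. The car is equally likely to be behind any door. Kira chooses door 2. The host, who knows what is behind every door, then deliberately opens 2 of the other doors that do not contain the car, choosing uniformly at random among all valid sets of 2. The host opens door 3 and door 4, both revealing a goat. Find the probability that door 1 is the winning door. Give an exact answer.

Apply Bayes' rule, conditioning on where the car actually is.
If it is behind door 1 (prior 1/4): the host has no choice, probability 1; weight (1/4)·1 = 1/4.
If it is behind door 2 (prior 1/4): the host has 3 equally likely choices, so probability 1/3; weight (1/4)·(1/3) = 1/12.
If it is behind either of doors 3 and 4 (prior 1/4 each): that door was opened and seen not to hold the prize — ruled out; weight (1/4)·0 = 0 each.
The weights sum to 1/3.
So P(the car behind door 1 | the host opened door 3 and door 4) = (1/4) / (1/3) = 3/4.

3/4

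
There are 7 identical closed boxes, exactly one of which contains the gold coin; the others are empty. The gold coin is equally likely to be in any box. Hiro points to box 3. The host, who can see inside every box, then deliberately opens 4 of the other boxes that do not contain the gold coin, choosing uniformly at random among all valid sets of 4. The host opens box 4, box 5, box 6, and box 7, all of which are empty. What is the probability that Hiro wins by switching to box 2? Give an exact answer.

3/7

Condition on the true location of the gold coin.
If it is in either of boxes 1 and 2 (prior 1/7 each): the host has 5 equally likely choices, so probability 1/5; weight (1/7)·(1/5) = 1/35 each.
If it is in box 3 (prior 1/7): the host has 15 equally likely choices, so probability 1/15; weight (1/7)·(1/15) = 1/105.
If it is in any of boxes 4, 5, 6, and 7 (prior 1/7 each): that box was opened and seen not to hold the prize — ruled out; weight (1/7)·0 = 0 each.
The weights sum to 1/15.
So P(the gold coin in box 2 | the host opened box 4, box 5, box 6, and box 7) = (1/35) / (1/15) = 3/7.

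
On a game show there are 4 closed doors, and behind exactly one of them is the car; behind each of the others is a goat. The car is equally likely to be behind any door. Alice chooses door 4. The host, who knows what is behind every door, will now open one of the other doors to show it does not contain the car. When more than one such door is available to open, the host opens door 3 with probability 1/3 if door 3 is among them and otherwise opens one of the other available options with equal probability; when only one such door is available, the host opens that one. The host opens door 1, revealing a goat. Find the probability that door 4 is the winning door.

2/9

Condition on the true location of the car.
If it is behind door 1 (prior 1/4): the host opened door 1, so this case is ruled out; weight (1/4)·0 = 0.
If it is behind door 2 (prior 1/4): door 3 is available but not opened, probability 2/3; weight (1/4)·(2/3) = 1/6.
If it is behind door 3 (prior 1/4): door 3 holds the prize so is unavailable; the host chooses uniformly among the 2 others, probability 1/2; weight (1/4)·(1/2) = 1/8.
If it is behind door 4 (prior 1/4): door 3 is available but not opened; door 1 gets probability (1 − 1/3)/2 = 1/3; weight (1/4)·(1/3) = 1/12.
The weights sum to 3/8.
So P(the car behind door 4 | the host opened door 1) = (1/12) / (3/8) = 2/9.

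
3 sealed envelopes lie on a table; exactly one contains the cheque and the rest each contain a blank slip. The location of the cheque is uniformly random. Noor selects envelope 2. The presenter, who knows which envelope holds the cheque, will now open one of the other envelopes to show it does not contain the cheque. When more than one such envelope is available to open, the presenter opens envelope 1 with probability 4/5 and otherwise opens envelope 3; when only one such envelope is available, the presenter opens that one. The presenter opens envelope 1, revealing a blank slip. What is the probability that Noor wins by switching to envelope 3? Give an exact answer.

Condition on the true location of the cheque.
If it is in envelope 1 (prior 1/3): the presenter opened envelope 1, so this case is ruled out; weight (1/3)·0 = 0.
If it is in envelope 2 (prior 1/3): envelope 1 is available, opened with probability 4/5; weight (1/3)·(4/5) = 4/15.
If it is in envelope 3 (prior 1/3): only envelope 1 is available, probability 1; weight (1/3)·1 = 1/3.
The weights sum to 3/5.
So P(the cheque in envelope 3 | the presenter opened envelope 1) = (1/3) / (3/5) = 5/9.

5/9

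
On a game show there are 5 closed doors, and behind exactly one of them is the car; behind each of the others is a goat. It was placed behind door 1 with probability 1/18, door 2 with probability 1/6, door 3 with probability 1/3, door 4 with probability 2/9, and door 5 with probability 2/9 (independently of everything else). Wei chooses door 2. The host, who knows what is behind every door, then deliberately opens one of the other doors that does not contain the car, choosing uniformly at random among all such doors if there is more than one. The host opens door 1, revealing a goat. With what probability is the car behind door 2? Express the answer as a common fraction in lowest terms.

9/65

Condition on the true location of the car.
If it is behind door 1 (prior 1/18): the host opened door 1, so this case is ruled out; weight (1/18)·0 = 0.
If it is behind door 2 (prior 1/6): the host has 4 equally likely choices, so probability 1/4; weight (1/6)·(1/4) = 1/24.
If it is behind door 3 (prior 1/3): the host has 3 equally likely choices, so probability 1/3; weight (1/3)·(1/3) = 1/9.
If it is behind either of doors 4 and 5 (prior 2/9 each): the host has 3 equally likely choices, so probability 1/3; weight (2/9)·(1/3) = 2/27 each.
The weights sum to 65/216.
So P(the car behind door 2 | the host opened door 1) = (1/24) / (65/216) = 9/65.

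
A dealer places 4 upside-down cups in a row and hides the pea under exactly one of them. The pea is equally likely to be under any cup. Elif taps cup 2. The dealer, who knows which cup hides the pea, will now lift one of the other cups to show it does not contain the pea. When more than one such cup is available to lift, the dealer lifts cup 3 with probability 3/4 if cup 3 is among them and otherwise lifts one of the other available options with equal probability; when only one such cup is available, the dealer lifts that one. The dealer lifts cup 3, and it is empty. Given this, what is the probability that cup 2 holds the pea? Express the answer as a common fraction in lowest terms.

Apply Bayes' rule, conditioning on where the pea actually is.
If it is under any of cups 1, 2, and 4 (prior 1/4 each): cup 3 is available, opened with probability 3/4; weight (1/4)·(3/4) = 3/16 each.
If it is under cup 3 (prior 1/4): the dealer opened cup 3, so this case is ruled out; weight (1/4)·0 = 0.
The weights sum to 9/16.
So P(the pea under cup 2 | the dealer opened cup 3) = (3/16) / (9/16) = 1/3.

1/3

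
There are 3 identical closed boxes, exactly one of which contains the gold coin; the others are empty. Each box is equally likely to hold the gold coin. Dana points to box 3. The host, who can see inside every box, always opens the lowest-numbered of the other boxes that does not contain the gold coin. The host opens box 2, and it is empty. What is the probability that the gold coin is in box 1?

Condition on the true location of the gold coin.
If it is in box 1 (prior 1/3): box 2 is the lowest-numbered option available, probability 1; weight (1/3)·1 = 1/3.
If it is in box 2 (prior 1/3): the host opened box 2, so this case is ruled out; weight (1/3)·0 = 0.
If it is in box 3 (prior 1/3): the host would have opened box 1 instead, probability 0; weight (1/3)·0 = 0.
The weights sum to 1/3.
So P(the gold coin in box 1 | the host opened box 2) = (1/3) / (1/3) = 1.

1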